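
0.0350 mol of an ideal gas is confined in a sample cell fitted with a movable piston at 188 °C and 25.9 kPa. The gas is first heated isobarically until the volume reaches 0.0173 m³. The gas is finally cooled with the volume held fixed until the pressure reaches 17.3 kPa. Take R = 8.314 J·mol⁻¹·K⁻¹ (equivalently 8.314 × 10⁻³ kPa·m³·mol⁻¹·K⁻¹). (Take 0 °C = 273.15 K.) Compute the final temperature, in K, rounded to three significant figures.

Convert: T₁ = 461.1 K.
From PV = nRT: V₁ = nRT₁/P₁ = 0.005181 m³.
P constant ⇒ V ∝ T: P₂ = P₁; T₂ = T₁·(V₂/V₁) = 1540 K.
Isochoric, so P/T is constant: V₃ = V₂; T₃ = T₂·(P₃/P₂) = 1029 K.

T₃ ≈ 1.03e+03 K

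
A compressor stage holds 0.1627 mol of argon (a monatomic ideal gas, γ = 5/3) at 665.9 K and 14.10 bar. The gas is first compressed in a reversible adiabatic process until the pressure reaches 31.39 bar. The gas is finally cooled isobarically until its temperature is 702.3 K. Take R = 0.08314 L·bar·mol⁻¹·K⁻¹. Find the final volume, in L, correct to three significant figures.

From PV = nRT: V₁ = nRT₁/P₁ = 0.6388 L.
Adiabatic (γ = 5/3), T V^(γ−1) and P V^γ constant: T₂ = T₁·(P₂/P₁)^((γ−1)/γ) = 917.1 K; V₂ = V₁·(P₁/P₂)^(1/γ) = 0.3952 L.
Isobaric, so V/T is constant: P₃ = P₂; V₃ = V₂·(T₃/T₂) = 0.3026 L.

V₃ ≈ 0.303 L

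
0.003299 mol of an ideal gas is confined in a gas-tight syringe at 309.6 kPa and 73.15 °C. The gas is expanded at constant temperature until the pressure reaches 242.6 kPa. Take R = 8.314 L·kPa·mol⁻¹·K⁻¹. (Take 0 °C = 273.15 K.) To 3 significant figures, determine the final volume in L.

Convert: T₁ = 346.3 K.
From PV = nRT: V₁ = nRT₁/P₁ = 0.03068 L.
Isothermal, so P V is constant: T₂ = T₁; V₂ = V₁·(P₁/P₂) = 0.03915 L.

V₂ ≈ 0.0392 L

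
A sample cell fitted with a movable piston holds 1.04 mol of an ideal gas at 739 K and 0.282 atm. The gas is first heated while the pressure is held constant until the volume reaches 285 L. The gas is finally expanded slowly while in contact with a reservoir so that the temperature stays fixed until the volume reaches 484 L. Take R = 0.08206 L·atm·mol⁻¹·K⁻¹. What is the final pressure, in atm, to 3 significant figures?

P₃ ≈ 0.166 atm

From PV = nRT: V₁ = nRT₁/P₁ = 223.6 L.
P constant ⇒ V ∝ T: P₂ = P₁; T₂ = T₁·(V₂/V₁) = 941.7 K.
Isothermal, so P V is constant: T₃ = T₂; P₃ = P₂·(V₂/V₃) = 0.1661 atm.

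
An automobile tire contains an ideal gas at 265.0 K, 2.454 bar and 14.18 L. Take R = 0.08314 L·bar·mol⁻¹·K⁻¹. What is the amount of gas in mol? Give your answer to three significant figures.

n ≈ 1.58 mol

PV = nRT ⇒ n = PV/(RT) = (2.454 × 14.18) / (0.08314 × 265.0)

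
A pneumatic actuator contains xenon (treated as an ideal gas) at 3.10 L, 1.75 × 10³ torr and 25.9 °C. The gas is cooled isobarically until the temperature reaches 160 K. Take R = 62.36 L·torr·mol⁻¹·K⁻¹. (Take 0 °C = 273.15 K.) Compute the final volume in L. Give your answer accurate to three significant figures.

Convert: T₁ = 299.0 K.
P constant ⇒ V ∝ T: P₂ = P₁; V₂ = V₁·(T₂/T₁) = 1.659 L.

V₂ ≈ 1.66 L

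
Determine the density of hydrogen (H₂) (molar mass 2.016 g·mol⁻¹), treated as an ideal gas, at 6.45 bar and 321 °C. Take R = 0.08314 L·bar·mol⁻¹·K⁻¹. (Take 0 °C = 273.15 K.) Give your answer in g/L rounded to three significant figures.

ρ ≈ 0.263 g/L

ρ = PM/(RT) = (6.45 × 2.016) / (0.08314 × 594.1)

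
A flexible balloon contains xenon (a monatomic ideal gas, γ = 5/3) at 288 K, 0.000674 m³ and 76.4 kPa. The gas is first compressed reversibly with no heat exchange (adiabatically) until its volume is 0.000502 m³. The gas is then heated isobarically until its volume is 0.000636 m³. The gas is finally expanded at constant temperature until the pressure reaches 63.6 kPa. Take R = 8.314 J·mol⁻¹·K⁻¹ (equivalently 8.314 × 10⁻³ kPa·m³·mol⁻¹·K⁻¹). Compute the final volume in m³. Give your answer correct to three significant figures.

Reversible adiabatic, γ = 5/3: T₂ = T₁·(V₁/V₂)^(γ−1) = 350.5 K; P₂ = P₁·(V₁/V₂)^γ = 124.8 kPa.
P constant ⇒ V ∝ T: P₃ = P₂; T₃ = T₂·(V₃/V₂) = 444.1 K.
T constant ⇒ Boyle's law P V = const: T₄ = T₃; V₄ = V₃·(P₃/P₄) = 0.001248 m³.

V₄ ≈ 0.00125 m³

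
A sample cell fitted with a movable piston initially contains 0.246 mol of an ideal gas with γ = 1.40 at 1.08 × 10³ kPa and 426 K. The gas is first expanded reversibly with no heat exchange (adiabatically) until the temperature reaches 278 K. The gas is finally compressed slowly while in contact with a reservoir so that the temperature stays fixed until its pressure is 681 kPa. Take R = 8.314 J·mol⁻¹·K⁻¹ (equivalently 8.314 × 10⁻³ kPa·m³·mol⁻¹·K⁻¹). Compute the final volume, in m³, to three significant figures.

From PV = nRT: V₁ = nRT₁/P₁ = 0.0008067 m³.
Reversible adiabatic, γ = 1.40: P₂ = P₁·(T₂/T₁)^(γ/(γ−1)) = 242.5 kPa; V₂ = V₁·(T₁/T₂)^(1/(γ−1)) = 0.002345 m³.
Isothermal, so P V is constant: T₃ = T₂; V₃ = V₂·(P₂/P₃) = 0.0008349 m³.

V₃ ≈ 0.000835 m³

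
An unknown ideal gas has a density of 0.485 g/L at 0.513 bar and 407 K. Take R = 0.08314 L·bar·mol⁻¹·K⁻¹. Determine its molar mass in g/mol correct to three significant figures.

M ≈ 32.0 g/mol

ρ = PM/(RT) ⇒ M = ρRT/P = (0.485 × 0.08314 × 407.0) / 0.513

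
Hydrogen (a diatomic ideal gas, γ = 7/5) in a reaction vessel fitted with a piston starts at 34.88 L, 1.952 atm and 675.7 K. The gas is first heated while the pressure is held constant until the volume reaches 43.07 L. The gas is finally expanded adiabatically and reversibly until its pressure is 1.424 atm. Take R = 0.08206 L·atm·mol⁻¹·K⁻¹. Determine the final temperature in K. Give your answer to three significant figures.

T₃ ≈ 762 K

P constant ⇒ V ∝ T: P₂ = P₁; T₂ = T₁·(V₂/V₁) = 834.4 K.
Adiabatic (γ = 7/5), T V^(γ−1) and P V^γ constant: T₃ = T₂·(P₃/P₂)^((γ−1)/γ) = 762.5 K; V₃ = V₂·(P₂/P₃)^(1/γ) = 53.95 L.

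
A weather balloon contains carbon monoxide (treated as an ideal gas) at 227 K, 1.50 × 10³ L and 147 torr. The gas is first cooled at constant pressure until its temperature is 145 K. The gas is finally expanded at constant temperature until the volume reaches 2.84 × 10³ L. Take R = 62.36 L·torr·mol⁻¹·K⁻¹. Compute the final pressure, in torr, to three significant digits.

P constant ⇒ V ∝ T: P₂ = P₁; V₂ = V₁·(T₂/T₁) = 958.1 L.
Isothermal, so P V is constant: T₃ = T₂; P₃ = P₂·(V₂/V₃) = 49.59 torr.

P₃ ≈ 49.6 torr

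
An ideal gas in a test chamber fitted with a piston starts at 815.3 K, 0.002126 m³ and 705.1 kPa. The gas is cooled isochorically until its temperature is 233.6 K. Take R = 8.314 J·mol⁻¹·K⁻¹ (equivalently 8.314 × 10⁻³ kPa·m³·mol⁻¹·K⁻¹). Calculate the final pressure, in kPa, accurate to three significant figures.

V constant ⇒ P ∝ T: V₂ = V₁; P₂ = P₁·(T₂/T₁) = 202.0 kPa.

P₂ ≈ 202 kPa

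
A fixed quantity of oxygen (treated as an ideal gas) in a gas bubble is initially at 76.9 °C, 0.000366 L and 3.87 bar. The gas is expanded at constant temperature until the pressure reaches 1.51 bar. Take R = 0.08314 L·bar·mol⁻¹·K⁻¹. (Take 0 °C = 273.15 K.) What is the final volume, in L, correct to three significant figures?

Convert: T₁ = 350.0 K.
Isothermal, so P V is constant: T₂ = T₁; V₂ = V₁·(P₁/P₂) = 0.0009380 L.

V₂ ≈ 0.000938 L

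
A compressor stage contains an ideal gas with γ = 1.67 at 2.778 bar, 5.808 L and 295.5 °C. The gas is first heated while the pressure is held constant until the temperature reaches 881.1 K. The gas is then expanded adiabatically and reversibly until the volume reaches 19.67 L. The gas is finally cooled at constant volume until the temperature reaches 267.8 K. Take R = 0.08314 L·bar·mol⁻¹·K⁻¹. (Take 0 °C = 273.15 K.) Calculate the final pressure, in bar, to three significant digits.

P₄ ≈ 0.386 bar

Convert: T₁ = 568.6 K.
P constant ⇒ V ∝ T: P₂ = P₁; V₂ = V₁·(T₂/T₁) = 8.999 L.
Adiabatic (γ = 1.67), T V^(γ−1) and P V^γ constant: T₃ = T₂·(V₂/V₃)^(γ−1) = 521.8 K; P₃ = P₂·(V₂/V₃)^γ = 0.7527 bar.
V constant ⇒ P ∝ T: V₄ = V₃; P₄ = P₃·(T₄/T₃) = 0.3863 bar.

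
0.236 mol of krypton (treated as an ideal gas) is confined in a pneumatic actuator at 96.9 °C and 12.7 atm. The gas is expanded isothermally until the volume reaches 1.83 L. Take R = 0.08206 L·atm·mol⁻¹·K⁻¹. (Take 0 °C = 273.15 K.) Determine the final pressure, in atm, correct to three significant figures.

P₂ ≈ 3.92 atm

Convert: T₁ = 370.0 K.
From PV = nRT: V₁ = nRT₁/P₁ = 0.5643 L.
Isothermal, so P V is constant: T₂ = T₁; P₂ = P₁·(V₁/V₂) = 3.916 atm.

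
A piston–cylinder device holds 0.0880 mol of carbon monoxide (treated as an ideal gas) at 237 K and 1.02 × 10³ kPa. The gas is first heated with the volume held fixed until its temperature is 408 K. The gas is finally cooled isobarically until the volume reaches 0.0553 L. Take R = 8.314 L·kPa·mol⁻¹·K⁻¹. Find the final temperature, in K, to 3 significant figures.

T₃ ≈ 133 K

From PV = nRT: V₁ = nRT₁/P₁ = 0.1700 L.
Isochoric, so P/T is constant: V₂ = V₁; P₂ = P₁·(T₂/T₁) = 1756 kPa.
P constant ⇒ V ∝ T: P₃ = P₂; T₃ = T₂·(V₃/V₂) = 132.7 K.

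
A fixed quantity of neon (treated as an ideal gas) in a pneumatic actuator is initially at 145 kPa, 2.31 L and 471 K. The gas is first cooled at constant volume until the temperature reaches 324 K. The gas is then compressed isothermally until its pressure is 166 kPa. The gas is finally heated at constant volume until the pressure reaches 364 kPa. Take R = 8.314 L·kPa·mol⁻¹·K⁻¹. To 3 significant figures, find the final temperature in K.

T₄ ≈ 710 K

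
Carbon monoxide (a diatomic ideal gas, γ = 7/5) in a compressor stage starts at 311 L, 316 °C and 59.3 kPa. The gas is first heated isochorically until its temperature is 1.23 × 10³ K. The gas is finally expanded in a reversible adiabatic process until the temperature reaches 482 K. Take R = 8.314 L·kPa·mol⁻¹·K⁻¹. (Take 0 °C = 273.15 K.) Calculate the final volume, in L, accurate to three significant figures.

Convert: T₁ = 589.1 K.
V constant ⇒ P ∝ T: V₂ = V₁; P₂ = P₁·(T₂/T₁) = 123.8 kPa.
Reversible adiabatic, γ = 7/5: P₃ = P₂·(T₃/T₂)^(γ/(γ−1)) = 4.664 kPa; V₃ = V₂·(T₂/T₃)^(1/(γ−1)) = 3235 L.

V₃ ≈ 3.24e+03 L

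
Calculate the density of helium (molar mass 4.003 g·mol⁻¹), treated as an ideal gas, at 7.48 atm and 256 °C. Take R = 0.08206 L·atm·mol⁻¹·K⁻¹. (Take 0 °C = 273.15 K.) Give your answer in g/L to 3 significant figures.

ρ = PM/(RT) = (7.48 × 4.003) / (0.08206 × 529.1)

ρ ≈ 0.690 g/L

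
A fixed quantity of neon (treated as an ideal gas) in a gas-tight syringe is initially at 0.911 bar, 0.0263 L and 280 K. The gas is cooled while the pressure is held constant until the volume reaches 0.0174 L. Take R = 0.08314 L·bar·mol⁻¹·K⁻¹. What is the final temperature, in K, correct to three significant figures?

T₂ ≈ 185 K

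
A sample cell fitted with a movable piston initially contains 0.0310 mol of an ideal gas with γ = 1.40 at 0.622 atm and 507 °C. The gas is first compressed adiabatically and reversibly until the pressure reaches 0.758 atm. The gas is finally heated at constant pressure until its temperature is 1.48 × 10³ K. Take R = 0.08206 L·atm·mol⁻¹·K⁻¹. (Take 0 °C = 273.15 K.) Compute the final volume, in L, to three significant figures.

Convert: T₁ = 780.1 K.
From PV = nRT: V₁ = nRT₁/P₁ = 3.191 L.
Reversible adiabatic, γ = 1.40: T₂ = T₁·(P₂/P₁)^((γ−1)/γ) = 825.5 K; V₂ = V₁·(P₁/P₂)^(1/γ) = 2.770 L.
P constant ⇒ V ∝ T: P₃ = P₂; V₃ = V₂·(T₃/T₂) = 4.967 L.

V₃ ≈ 4.97 L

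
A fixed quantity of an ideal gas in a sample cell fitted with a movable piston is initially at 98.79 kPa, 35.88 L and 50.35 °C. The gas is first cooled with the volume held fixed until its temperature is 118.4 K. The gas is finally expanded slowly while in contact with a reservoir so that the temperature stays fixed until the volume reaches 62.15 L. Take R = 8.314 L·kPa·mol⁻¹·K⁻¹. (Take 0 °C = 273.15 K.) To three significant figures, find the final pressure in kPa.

Convert: T₁ = 323.5 K.
Isochoric, so P/T is constant: V₂ = V₁; P₂ = P₁·(T₂/T₁) = 36.16 kPa.
T constant ⇒ Boyle's law P V = const: T₃ = T₂; P₃ = P₂·(V₂/V₃) = 20.87 kPa.

P₃ ≈ 20.9 kPa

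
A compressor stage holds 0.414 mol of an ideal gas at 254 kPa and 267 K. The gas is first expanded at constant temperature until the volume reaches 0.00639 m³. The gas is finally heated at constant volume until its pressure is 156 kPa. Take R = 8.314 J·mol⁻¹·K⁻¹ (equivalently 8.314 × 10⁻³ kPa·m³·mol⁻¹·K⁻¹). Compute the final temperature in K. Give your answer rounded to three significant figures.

From PV = nRT: V₁ = nRT₁/P₁ = 0.003618 m³.
T constant ⇒ Boyle's law P V = const: T₂ = T₁; P₂ = P₁·(V₁/V₂) = 143.8 kPa.
Isochoric, so P/T is constant: V₃ = V₂; T₃ = T₂·(P₃/P₂) = 289.6 K.

T₃ ≈ 290 K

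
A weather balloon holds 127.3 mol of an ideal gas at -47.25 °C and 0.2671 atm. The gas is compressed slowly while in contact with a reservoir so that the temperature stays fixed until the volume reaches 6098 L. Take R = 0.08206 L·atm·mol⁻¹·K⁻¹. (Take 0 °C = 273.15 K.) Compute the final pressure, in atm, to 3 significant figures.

P₂ ≈ 0.387 atm

Convert: T₁ = 225.9 K.
From PV = nRT: V₁ = nRT₁/P₁ = 8835 L.
Isothermal, so P V is constant: T₂ = T₁; P₂ = P₁·(V₁/V₂) = 0.3870 atm.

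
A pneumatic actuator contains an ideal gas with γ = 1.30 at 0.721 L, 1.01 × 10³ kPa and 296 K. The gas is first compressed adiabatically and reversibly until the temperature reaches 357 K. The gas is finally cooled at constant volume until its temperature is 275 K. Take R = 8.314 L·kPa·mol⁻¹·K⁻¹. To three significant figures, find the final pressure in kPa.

P₃ ≈ 1.75e+03 kPa

Reversible adiabatic, γ = 1.30: P₂ = P₁·(T₂/T₁)^(γ/(γ−1)) = 2275 kPa; V₂ = V₁·(T₁/T₂)^(1/(γ−1)) = 0.3861 L.
V constant ⇒ P ∝ T: V₃ = V₂; P₃ = P₂·(T₃/T₂) = 1752 kPa.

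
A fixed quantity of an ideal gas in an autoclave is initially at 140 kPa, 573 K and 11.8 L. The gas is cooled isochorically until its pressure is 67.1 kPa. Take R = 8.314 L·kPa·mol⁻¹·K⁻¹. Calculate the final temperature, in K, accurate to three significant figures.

Isochoric, so P/T is constant: V₂ = V₁; T₂ = T₁·(P₂/P₁) = 274.6 K.

T₂ ≈ 275 K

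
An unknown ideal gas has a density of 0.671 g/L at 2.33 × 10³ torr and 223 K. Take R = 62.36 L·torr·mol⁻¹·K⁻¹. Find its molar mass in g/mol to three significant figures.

ρ = PM/(RT) ⇒ M = ρRT/P = (0.671 × 62.36 × 223.0) / 2.33e+03

M ≈ 4.00 g/mol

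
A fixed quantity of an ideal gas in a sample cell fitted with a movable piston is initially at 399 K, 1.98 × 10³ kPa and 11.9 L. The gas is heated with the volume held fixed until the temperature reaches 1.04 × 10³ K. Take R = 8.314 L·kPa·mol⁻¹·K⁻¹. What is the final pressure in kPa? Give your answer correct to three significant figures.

V constant ⇒ P ∝ T: V₂ = V₁; P₂ = P₁·(T₂/T₁) = 5161 kPa.

P₂ ≈ 5.16e+03 kPa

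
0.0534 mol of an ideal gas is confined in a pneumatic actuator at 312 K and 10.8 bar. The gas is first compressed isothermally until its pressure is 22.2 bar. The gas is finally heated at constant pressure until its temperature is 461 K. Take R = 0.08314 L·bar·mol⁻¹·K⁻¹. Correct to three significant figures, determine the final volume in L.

V₃ ≈ 0.0922 L

From PV = nRT: V₁ = nRT₁/P₁ = 0.1283 L.
Isothermal, so P V is constant: T₂ = T₁; V₂ = V₁·(P₁/P₂) = 0.06240 L.
Isobaric, so V/T is constant: P₃ = P₂; V₃ = V₂·(T₃/T₂) = 0.09219 L.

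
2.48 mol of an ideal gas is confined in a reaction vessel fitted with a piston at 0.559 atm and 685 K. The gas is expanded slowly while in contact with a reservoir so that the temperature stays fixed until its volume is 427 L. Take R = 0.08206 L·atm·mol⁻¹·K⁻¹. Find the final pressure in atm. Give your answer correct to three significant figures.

P₂ ≈ 0.326 atm

From PV = nRT: V₁ = nRT₁/P₁ = 249.4 L.
T constant ⇒ Boyle's law P V = const: T₂ = T₁; P₂ = P₁·(V₁/V₂) = 0.3265 atm.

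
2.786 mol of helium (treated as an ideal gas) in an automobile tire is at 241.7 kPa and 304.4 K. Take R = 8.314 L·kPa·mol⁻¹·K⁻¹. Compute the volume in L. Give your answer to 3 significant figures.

PV = nRT ⇒ V = nRT/P = (2.786 × 8.314 × 304.4) / 241.7

V ≈ 29.2 L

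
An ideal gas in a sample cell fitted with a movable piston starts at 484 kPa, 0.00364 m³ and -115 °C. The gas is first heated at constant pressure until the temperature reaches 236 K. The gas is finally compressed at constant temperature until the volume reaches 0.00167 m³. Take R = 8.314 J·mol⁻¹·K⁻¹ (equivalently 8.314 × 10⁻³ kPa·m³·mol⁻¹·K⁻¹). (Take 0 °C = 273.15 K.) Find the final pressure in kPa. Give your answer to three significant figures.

P₃ ≈ 1.57e+03 kPa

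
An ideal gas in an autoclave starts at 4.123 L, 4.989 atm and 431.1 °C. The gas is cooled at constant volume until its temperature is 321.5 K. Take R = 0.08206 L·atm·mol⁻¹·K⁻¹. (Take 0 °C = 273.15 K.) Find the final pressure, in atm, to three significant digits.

P₂ ≈ 2.28 atm

Convert: T₁ = 704.2 K.
V constant ⇒ P ∝ T: V₂ = V₁; P₂ = P₁·(T₂/T₁) = 2.278 atm.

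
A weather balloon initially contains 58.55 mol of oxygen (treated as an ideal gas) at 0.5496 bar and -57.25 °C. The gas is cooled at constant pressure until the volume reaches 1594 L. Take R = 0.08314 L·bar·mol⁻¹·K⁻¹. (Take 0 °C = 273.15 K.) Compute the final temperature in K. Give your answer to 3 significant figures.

Convert: T₁ = 215.9 K.
From PV = nRT: V₁ = nRT₁/P₁ = 1912 L.
P constant ⇒ V ∝ T: P₂ = P₁; T₂ = T₁·(V₂/V₁) = 180.0 K.

T₂ ≈ 180 K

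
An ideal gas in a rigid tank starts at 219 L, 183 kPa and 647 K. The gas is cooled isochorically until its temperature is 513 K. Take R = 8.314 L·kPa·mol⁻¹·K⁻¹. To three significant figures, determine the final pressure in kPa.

P₂ ≈ 145 kPa

V constant ⇒ P ∝ T: V₂ = V₁; P₂ = P₁·(T₂/T₁) = 145.1 kPa.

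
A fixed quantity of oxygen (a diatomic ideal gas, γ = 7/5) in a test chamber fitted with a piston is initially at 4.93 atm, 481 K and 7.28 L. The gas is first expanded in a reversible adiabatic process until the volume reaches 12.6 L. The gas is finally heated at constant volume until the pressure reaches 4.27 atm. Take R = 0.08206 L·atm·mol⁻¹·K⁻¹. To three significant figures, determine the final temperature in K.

T₃ ≈ 721 K

Adiabatic (γ = 7/5), T V^(γ−1) and P V^γ constant: T₂ = T₁·(V₁/V₂)^(γ−1) = 386.2 K; P₂ = P₁·(V₁/V₂)^γ = 2.287 atm.
V constant ⇒ P ∝ T: V₃ = V₂; T₃ = T₂·(P₃/P₂) = 721.0 K.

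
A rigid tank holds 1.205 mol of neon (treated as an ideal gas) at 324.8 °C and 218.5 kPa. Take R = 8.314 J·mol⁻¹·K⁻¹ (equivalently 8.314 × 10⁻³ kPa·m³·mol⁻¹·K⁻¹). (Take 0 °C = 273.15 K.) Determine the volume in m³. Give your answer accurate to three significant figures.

Convert: T = 597.95 K.
PV = nRT ⇒ V = nRT/P = (1.205 × 8.314 × 10⁻³ × 597.95) / 218.5

V ≈ 0.0274 m³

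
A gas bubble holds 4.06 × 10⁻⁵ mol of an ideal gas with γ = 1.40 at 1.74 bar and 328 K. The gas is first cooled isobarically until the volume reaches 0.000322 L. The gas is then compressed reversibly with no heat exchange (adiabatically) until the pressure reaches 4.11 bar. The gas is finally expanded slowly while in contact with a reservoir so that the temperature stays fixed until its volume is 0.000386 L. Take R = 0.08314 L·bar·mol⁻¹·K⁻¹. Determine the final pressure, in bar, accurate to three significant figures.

P₄ ≈ 1.86 bar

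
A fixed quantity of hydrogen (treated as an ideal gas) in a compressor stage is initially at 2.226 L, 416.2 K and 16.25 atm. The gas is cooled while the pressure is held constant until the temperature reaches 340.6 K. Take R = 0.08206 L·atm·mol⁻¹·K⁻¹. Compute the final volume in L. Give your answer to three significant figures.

P constant ⇒ V ∝ T: P₂ = P₁; V₂ = V₁·(T₂/T₁) = 1.822 L.

V₂ ≈ 1.82 L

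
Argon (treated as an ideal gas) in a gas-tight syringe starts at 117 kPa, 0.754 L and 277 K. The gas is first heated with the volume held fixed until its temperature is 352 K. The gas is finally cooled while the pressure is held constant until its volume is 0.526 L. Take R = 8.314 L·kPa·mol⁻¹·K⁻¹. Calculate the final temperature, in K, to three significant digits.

Isochoric, so P/T is constant: V₂ = V₁; P₂ = P₁·(T₂/T₁) = 148.7 kPa.
Isobaric, so V/T is constant: P₃ = P₂; T₃ = T₂·(V₃/V₂) = 245.6 K.

T₃ ≈ 246 K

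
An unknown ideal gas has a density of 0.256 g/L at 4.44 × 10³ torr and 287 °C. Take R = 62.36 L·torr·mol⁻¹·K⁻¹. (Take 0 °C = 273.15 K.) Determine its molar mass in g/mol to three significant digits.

M ≈ 2.01 g/mol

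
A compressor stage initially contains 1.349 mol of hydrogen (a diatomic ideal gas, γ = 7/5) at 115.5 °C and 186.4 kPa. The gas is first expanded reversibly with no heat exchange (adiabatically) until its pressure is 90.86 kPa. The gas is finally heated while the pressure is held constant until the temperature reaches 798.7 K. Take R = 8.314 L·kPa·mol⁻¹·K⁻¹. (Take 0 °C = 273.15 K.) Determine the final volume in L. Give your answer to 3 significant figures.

V₃ ≈ 98.6 L

Convert: T₁ = 388.6 K.
From PV = nRT: V₁ = nRT₁/P₁ = 23.38 L.
Reversible adiabatic, γ = 7/5: T₂ = T₁·(P₂/P₁)^((γ−1)/γ) = 316.5 K; V₂ = V₁·(P₁/P₂)^(1/γ) = 39.07 L.
P constant ⇒ V ∝ T: P₃ = P₂; V₃ = V₂·(T₃/T₂) = 98.59 L.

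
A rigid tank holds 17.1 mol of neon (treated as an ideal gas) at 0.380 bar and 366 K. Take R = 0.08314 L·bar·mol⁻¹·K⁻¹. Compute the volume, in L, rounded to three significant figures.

V ≈ 1.37e+03 L

PV = nRT ⇒ V = nRT/P = (17.1 × 0.08314 × 366) / 0.380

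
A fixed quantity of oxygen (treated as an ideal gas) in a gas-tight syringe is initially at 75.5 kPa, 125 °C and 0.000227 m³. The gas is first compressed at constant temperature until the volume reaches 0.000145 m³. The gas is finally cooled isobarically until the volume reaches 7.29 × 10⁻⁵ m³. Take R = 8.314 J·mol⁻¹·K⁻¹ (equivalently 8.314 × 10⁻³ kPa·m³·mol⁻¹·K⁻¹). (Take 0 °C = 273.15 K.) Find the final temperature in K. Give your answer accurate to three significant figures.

Convert: T₁ = 398.1 K.
T constant ⇒ Boyle's law P V = const: T₂ = T₁; P₂ = P₁·(V₁/V₂) = 118.2 kPa.
P constant ⇒ V ∝ T: P₃ = P₂; T₃ = T₂·(V₃/V₂) = 200.2 K.

T₃ ≈ 200 K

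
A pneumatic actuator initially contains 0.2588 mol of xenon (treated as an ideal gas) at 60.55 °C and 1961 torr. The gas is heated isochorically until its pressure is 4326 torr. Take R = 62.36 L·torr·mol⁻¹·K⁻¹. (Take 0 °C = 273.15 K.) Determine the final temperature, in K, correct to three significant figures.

T₂ ≈ 736 K

Convert: T₁ = 333.7 K.
From PV = nRT: V₁ = nRT₁/P₁ = 2.746 L.
V constant ⇒ P ∝ T: V₂ = V₁; T₂ = T₁·(P₂/P₁) = 736.1 K.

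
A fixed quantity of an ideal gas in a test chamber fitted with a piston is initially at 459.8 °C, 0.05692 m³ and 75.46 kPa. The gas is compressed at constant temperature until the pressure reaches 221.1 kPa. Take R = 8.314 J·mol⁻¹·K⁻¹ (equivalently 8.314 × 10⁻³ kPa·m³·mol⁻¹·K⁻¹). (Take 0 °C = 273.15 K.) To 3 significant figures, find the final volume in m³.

Convert: T₁ = 733.0 K.
T constant ⇒ Boyle's law P V = const: T₂ = T₁; V₂ = V₁·(P₁/P₂) = 0.01943 m³.

V₂ ≈ 0.0194 m³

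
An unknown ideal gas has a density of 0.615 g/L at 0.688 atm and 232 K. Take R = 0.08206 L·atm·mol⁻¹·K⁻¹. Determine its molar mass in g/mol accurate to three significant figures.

ρ = PM/(RT) ⇒ M = ρRT/P = (0.615 × 0.08206 × 232.0) / 0.688

M ≈ 17.0 g/mol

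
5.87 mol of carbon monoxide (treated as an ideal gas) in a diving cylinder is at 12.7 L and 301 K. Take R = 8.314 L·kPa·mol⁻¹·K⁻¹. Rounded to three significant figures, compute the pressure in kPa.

PV = nRT ⇒ P = nRT/V = (5.87 × 8.314 × 301) / 12.7

P ≈ 1.16e+03 kPa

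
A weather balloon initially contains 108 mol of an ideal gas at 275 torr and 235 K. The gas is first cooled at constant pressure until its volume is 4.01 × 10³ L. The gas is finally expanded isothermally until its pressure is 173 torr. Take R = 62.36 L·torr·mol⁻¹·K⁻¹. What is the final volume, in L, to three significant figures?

V₃ ≈ 6.37e+03 L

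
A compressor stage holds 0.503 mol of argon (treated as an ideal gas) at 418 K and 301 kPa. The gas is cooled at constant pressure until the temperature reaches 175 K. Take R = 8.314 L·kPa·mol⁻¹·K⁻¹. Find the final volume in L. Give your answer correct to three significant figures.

V₂ ≈ 2.43 L

From PV = nRT: V₁ = nRT₁/P₁ = 5.807 L.
Isobaric, so V/T is constant: P₂ = P₁; V₂ = V₁·(T₂/T₁) = 2.431 L.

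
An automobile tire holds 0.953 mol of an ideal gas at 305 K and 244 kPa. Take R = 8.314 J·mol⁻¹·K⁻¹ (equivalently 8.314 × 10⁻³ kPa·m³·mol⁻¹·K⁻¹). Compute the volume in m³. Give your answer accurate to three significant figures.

V ≈ 0.00990 m³

PV = nRT ⇒ V = nRT/P = (0.953 × 8.314 × 10⁻³ × 305) / 244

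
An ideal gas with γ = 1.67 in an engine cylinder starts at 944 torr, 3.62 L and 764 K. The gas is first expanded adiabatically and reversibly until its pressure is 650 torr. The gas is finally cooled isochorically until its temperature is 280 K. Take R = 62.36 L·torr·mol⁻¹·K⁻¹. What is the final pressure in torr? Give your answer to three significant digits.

P₃ ≈ 277 torr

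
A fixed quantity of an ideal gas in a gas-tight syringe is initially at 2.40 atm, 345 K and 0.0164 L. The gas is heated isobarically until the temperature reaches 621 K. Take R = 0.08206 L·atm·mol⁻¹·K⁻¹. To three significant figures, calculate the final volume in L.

V₂ ≈ 0.0295 L

Isobaric, so V/T is constant: P₂ = P₁; V₂ = V₁·(T₂/T₁) = 0.02952 L.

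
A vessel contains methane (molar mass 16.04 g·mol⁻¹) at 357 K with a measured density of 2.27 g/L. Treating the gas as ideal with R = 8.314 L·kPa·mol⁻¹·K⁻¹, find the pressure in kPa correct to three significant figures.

P ≈ 420 kPa

ρ = PM/(RT) ⇒ P = ρRT/M = (2.27 × 8.314 × 357.0) / 16.04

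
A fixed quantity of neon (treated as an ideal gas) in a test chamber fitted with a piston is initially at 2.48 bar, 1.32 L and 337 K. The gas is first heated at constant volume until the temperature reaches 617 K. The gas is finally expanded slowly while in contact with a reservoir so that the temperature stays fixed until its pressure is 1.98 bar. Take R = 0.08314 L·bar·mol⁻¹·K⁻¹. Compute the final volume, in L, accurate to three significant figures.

V₃ ≈ 3.03 L

Isochoric, so P/T is constant: V₂ = V₁; P₂ = P₁·(T₂/T₁) = 4.541 bar.
T constant ⇒ Boyle's law P V = const: T₃ = T₂; V₃ = V₂·(P₂/P₃) = 3.027 L.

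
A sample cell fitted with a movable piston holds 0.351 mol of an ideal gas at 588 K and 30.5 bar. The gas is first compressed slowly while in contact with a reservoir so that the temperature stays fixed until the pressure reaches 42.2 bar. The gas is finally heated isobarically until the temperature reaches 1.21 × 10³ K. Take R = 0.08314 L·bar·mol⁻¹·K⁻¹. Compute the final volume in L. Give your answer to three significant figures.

From PV = nRT: V₁ = nRT₁/P₁ = 0.5626 L.
Isothermal, so P V is constant: T₂ = T₁; V₂ = V₁·(P₁/P₂) = 0.4066 L.
Isobaric, so V/T is constant: P₃ = P₂; V₃ = V₂·(T₃/T₂) = 0.8367 L.

V₃ ≈ 0.837 L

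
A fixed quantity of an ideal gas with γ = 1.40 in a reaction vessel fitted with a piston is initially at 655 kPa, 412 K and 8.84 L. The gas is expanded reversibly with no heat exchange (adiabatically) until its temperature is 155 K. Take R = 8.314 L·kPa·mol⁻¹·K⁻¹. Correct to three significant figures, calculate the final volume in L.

Adiabatic (γ = 1.40), T V^(γ−1) and P V^γ constant: P₂ = P₁·(T₂/T₁)^(γ/(γ−1)) = 21.39 kPa; V₂ = V₁·(T₁/T₂)^(1/(γ−1)) = 101.8 L.

V₂ ≈ 102 L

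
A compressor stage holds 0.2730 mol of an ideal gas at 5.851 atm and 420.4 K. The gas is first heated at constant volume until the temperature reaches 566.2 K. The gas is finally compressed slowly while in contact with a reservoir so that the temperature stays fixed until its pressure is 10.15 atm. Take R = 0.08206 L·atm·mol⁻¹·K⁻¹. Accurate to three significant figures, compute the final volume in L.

From PV = nRT: V₁ = nRT₁/P₁ = 1.610 L.
V constant ⇒ P ∝ T: V₂ = V₁; P₂ = P₁·(T₂/T₁) = 7.880 atm.
T constant ⇒ Boyle's law P V = const: T₃ = T₂; V₃ = V₂·(P₂/P₃) = 1.250 L.

V₃ ≈ 1.25 L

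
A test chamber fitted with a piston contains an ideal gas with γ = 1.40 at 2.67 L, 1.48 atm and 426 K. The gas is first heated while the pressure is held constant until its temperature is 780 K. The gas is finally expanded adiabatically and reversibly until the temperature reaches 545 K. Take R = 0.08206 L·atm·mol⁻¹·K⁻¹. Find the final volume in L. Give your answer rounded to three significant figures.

P constant ⇒ V ∝ T: P₂ = P₁; V₂ = V₁·(T₂/T₁) = 4.889 L.
Adiabatic (γ = 1.40), T V^(γ−1) and P V^γ constant: P₃ = P₂·(T₃/T₂)^(γ/(γ−1)) = 0.4220 atm; V₃ = V₂·(T₂/T₃)^(1/(γ−1)) = 11.98 L.

V₃ ≈ 12.0 L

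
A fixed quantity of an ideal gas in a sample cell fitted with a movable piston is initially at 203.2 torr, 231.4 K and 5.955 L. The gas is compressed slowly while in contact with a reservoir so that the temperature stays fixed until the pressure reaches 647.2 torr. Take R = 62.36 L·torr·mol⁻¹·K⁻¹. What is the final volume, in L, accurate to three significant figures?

V₂ ≈ 1.87 L

T constant ⇒ Boyle's law P V = const: T₂ = T₁; V₂ = V₁·(P₁/P₂) = 1.870 L.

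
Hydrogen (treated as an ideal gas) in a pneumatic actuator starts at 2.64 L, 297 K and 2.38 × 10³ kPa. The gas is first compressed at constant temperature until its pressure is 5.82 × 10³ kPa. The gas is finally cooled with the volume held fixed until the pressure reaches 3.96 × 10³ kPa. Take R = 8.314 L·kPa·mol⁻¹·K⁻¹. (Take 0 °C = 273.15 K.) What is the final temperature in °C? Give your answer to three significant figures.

Isothermal, so P V is constant: T₂ = T₁; V₂ = V₁·(P₁/P₂) = 1.080 L.
V constant ⇒ P ∝ T: V₃ = V₂; T₃ = T₂·(P₃/P₂) = 202.1 K.

T₃ ≈ -71.1 °C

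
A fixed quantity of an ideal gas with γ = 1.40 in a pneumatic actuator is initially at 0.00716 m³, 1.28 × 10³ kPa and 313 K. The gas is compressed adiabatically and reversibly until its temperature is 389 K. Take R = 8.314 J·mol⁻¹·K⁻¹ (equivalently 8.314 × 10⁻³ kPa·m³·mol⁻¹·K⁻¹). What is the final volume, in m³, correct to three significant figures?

Adiabatic (γ = 1.40), T V^(γ−1) and P V^γ constant: P₂ = P₁·(T₂/T₁)^(γ/(γ−1)) = 2739 kPa; V₂ = V₁·(T₁/T₂)^(1/(γ−1)) = 0.004158 m³.

V₂ ≈ 0.00416 m³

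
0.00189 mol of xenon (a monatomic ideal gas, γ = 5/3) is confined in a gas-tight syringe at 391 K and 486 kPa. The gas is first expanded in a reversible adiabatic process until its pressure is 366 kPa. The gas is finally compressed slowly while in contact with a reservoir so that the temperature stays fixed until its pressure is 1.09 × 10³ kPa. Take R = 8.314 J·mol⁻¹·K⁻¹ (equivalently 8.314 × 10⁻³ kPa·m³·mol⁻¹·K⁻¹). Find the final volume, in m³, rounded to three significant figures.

From PV = nRT: V₁ = nRT₁/P₁ = 1.264e-05 m³.
Adiabatic (γ = 5/3), T V^(γ−1) and P V^γ constant: T₂ = T₁·(P₂/P₁)^((γ−1)/γ) = 349.1 K; V₂ = V₁·(P₁/P₂)^(1/γ) = 1.499e-05 m³.
Isothermal, so P V is constant: T₃ = T₂; V₃ = V₂·(P₂/P₃) = 5.032e-06 m³.

V₃ ≈ 5.03e-06 m³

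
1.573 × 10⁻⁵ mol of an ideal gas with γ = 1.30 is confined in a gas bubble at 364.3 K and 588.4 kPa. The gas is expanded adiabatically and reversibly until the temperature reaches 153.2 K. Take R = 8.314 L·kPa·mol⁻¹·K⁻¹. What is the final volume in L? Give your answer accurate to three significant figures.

From PV = nRT: V₁ = nRT₁/P₁ = 8.097e-05 L.
Adiabatic (γ = 1.30), T V^(γ−1) and P V^γ constant: P₂ = P₁·(T₂/T₁)^(γ/(γ−1)) = 13.79 kPa; V₂ = V₁·(T₁/T₂)^(1/(γ−1)) = 0.001453 L.

V₂ ≈ 0.00145 L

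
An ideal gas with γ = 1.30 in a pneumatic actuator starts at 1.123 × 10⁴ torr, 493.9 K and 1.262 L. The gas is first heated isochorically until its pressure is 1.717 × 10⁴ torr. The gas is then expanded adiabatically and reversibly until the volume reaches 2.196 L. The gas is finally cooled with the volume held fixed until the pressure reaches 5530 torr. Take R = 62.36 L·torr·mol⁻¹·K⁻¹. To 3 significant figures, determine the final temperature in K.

T₄ ≈ 423 K

V constant ⇒ P ∝ T: V₂ = V₁; T₂ = T₁·(P₂/P₁) = 755.1 K.
Adiabatic (γ = 1.30), T V^(γ−1) and P V^γ constant: T₃ = T₂·(V₂/V₃)^(γ−1) = 639.5 K; P₃ = P₂·(V₂/V₃)^γ = 8357 torr.
V constant ⇒ P ∝ T: V₄ = V₃; T₄ = T₃·(P₄/P₃) = 423.2 K.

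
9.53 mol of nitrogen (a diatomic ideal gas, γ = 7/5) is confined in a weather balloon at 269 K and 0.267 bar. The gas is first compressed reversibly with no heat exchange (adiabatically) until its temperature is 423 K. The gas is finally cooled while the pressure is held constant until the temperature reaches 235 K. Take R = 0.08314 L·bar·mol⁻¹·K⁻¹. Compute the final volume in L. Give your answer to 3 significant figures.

V₃ ≈ 143 L

From PV = nRT: V₁ = nRT₁/P₁ = 798.3 L.
Adiabatic (γ = 7/5), T V^(γ−1) and P V^γ constant: P₂ = P₁·(T₂/T₁)^(γ/(γ−1)) = 1.302 bar; V₂ = V₁·(T₁/T₂)^(1/(γ−1)) = 257.4 L.
P constant ⇒ V ∝ T: P₃ = P₂; V₃ = V₂·(T₃/T₂) = 143.0 L.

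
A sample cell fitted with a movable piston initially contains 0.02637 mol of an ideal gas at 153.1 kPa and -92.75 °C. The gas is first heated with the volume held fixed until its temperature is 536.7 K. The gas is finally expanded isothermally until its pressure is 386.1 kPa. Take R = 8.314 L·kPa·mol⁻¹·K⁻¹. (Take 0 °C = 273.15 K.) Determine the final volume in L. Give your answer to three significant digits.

Convert: T₁ = 180.4 K.
From PV = nRT: V₁ = nRT₁/P₁ = 0.2583 L.
V constant ⇒ P ∝ T: V₂ = V₁; P₂ = P₁·(T₂/T₁) = 455.5 kPa.
T constant ⇒ Boyle's law P V = const: T₃ = T₂; V₃ = V₂·(P₂/P₃) = 0.3048 L.

V₃ ≈ 0.305 L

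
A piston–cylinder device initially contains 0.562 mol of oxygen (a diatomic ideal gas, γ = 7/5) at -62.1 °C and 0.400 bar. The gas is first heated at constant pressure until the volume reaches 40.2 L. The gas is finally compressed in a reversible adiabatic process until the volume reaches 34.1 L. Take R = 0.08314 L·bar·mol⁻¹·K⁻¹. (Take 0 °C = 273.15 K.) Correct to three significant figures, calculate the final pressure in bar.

P₃ ≈ 0.504 bar

Convert: T₁ = 211.0 K.
From PV = nRT: V₁ = nRT₁/P₁ = 24.65 L.
P constant ⇒ V ∝ T: P₂ = P₁; T₂ = T₁·(V₂/V₁) = 344.1 K.
Adiabatic (γ = 7/5), T V^(γ−1) and P V^γ constant: T₃ = T₂·(V₂/V₃)^(γ−1) = 367.6 K; P₃ = P₂·(V₂/V₃)^γ = 0.5036 bar.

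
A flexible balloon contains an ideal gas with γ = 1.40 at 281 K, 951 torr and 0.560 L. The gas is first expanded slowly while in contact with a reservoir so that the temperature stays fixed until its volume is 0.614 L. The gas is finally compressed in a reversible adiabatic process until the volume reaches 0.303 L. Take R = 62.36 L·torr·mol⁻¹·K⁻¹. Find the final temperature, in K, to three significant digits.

T₃ ≈ 373 K

T constant ⇒ Boyle's law P V = const: T₂ = T₁; P₂ = P₁·(V₁/V₂) = 867.4 torr.
Adiabatic (γ = 1.40), T V^(γ−1) and P V^γ constant: T₃ = T₂·(V₂/V₃)^(γ−1) = 372.7 K; P₃ = P₂·(V₂/V₃)^γ = 2331 torr.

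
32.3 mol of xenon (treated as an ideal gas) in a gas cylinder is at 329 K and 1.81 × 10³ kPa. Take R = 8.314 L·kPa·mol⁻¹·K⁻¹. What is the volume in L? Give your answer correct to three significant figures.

V ≈ 48.8 L

PV = nRT ⇒ V = nRT/P = (32.3 × 8.314 × 329) / 1.81e+03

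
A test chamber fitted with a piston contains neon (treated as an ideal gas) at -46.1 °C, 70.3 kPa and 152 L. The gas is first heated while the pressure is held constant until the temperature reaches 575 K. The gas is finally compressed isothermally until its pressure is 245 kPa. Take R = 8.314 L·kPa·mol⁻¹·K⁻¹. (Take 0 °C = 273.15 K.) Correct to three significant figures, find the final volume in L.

Convert: T₁ = 227.0 K.
P constant ⇒ V ∝ T: P₂ = P₁; V₂ = V₁·(T₂/T₁) = 384.9 L.
Isothermal, so P V is constant: T₃ = T₂; V₃ = V₂·(P₂/P₃) = 110.5 L.

V₃ ≈ 110 L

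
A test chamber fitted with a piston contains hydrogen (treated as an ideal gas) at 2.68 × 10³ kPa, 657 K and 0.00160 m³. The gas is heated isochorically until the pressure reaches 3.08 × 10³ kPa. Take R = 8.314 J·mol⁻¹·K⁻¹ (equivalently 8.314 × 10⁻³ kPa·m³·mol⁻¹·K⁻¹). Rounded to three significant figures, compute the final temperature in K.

T₂ ≈ 755 K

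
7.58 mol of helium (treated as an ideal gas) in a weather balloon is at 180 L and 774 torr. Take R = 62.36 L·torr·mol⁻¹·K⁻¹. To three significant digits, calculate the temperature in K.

PV = nRT ⇒ T = PV/(nR) = (774 × 180) / (7.58 × 62.36)

T ≈ 295 K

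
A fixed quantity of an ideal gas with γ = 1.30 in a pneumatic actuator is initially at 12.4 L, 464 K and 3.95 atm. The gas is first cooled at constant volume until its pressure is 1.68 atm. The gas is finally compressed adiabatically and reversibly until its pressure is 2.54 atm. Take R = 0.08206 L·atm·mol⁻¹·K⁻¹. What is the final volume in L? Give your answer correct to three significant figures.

V constant ⇒ P ∝ T: V₂ = V₁; T₂ = T₁·(P₂/P₁) = 197.3 K.
Adiabatic (γ = 1.30), T V^(γ−1) and P V^γ constant: T₃ = T₂·(P₃/P₂)^((γ−1)/γ) = 217.1 K; V₃ = V₂·(P₂/P₃)^(1/γ) = 9.022 L.

V₃ ≈ 9.02 L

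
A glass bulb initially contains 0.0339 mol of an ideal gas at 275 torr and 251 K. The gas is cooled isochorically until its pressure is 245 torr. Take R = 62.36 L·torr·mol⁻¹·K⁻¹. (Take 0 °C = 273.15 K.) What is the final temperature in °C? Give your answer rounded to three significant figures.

T₂ ≈ -49.5 °C

From PV = nRT: V₁ = nRT₁/P₁ = 1.930 L.
Isochoric, so P/T is constant: V₂ = V₁; T₂ = T₁·(P₂/P₁) = 223.6 K.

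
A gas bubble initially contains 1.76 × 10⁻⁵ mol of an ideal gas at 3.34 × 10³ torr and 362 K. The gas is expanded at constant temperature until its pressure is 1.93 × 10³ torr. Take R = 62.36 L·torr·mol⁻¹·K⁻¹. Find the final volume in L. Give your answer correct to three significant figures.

From PV = nRT: V₁ = nRT₁/P₁ = 0.0001190 L.
Isothermal, so P V is constant: T₂ = T₁; V₂ = V₁·(P₁/P₂) = 0.0002059 L.

V₂ ≈ 0.000206 L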